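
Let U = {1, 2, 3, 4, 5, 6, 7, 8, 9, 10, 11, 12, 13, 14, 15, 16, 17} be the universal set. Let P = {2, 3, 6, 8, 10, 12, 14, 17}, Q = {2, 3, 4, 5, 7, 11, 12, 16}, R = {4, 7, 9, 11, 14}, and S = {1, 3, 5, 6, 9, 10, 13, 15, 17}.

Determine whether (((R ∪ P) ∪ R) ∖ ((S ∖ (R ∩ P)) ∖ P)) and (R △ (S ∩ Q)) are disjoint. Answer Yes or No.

R ∪ P = {2, 3, 4, 6, 7, 8, 9, 10, 11, 12, 14, 17}
(R ∪ P) ∪ R = {2, 3, 4, 6, 7, 8, 9, 10, 11, 12, 14, 17}
R ∩ P = {14}
S ∖ (R ∩ P) = {1, 3, 5, 6, 9, 10, 13, 15, 17}
(S ∖ (R ∩ P)) ∖ P = {1, 5, 9, 13, 15}
((R ∪ P) ∪ R) ∖ ((S ∖ (R ∩ P)) ∖ P) = {2, 3, 4, 6, 7, 8, 10, 11, 12, 14, 17}
S ∩ Q = {3, 5}
R △ (S ∩ Q) = {3, 4, 5, 7, 9, 11, 14}
3 lies in both, so they are not disjoint.

No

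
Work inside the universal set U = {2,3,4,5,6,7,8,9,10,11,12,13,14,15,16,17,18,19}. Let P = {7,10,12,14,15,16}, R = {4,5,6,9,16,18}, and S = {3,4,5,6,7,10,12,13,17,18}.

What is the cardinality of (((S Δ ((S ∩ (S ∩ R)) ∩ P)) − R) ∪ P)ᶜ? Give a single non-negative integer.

9

S ∩ R = {4,5,6,18}
S ∩ (S ∩ R) = {4,5,6,18}
(S ∩ (S ∩ R)) ∩ P = {}
S Δ ((S ∩ (S ∩ R)) ∩ P) = {3,4,5,6,7,10,12,13,17,18}
(S Δ ((S ∩ (S ∩ R)) ∩ P)) − R = {3,7,10,12,13,17}
((S Δ ((S ∩ (S ∩ R)) ∩ P)) − R) ∪ P = {3,7,10,12,13,14,15,16,17}
(((S Δ ((S ∩ (S ∩ R)) ∩ P)) − R) ∪ P)ᶜ = {2,4,5,6,8,9,11,18,19}
|(((S Δ ((S ∩ (S ∩ R)) ∩ P)) − R) ∪ P)ᶜ| = 9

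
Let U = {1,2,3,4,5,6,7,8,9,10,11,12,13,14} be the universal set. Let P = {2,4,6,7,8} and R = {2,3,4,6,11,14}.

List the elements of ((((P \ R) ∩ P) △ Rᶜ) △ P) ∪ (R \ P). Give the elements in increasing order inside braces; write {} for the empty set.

P \ R = {7,8}
(P \ R) ∩ P = {7,8}
Rᶜ = {1,5,7,8,9,10,12,13}
((P \ R) ∩ P) △ Rᶜ = {1,5,9,10,12,13}
(((P \ R) ∩ P) △ Rᶜ) △ P = {1,2,4,5,6,7,8,9,10,12,13}
R \ P = {3,11,14}
((((P \ R) ∩ P) △ Rᶜ) △ P) ∪ (R \ P) = {1,2,3,4,5,6,7,8,9,10,11,12,13,14}

{1,2,3,4,5,6,7,8,9,10,11,12,13,14}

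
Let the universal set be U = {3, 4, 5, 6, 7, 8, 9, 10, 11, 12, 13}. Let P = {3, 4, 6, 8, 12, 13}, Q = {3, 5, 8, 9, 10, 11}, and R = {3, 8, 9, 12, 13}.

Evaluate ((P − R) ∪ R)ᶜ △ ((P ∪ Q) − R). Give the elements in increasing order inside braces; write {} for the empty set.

{4, 6, 7}

P − R = {4, 6}
(P − R) ∪ R = {3, 4, 6, 8, 9, 12, 13}
((P − R) ∪ R)ᶜ = {5, 7, 10, 11}
P ∪ Q = {3, 4, 5, 6, 8, 9, 10, 11, 12, 13}
(P ∪ Q) − R = {4, 5, 6, 10, 11}
((P − R) ∪ R)ᶜ △ ((P ∪ Q) − R) = {4, 6, 7}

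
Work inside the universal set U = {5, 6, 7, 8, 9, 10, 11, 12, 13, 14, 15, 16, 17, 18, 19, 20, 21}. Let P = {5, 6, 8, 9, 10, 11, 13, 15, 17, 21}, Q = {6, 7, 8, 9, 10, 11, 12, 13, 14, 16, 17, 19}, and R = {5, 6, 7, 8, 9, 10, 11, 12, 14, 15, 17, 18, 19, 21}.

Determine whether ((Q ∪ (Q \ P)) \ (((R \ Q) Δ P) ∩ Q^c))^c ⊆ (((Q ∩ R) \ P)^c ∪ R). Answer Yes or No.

Yes

Q \ P = {7, 12, 14, 16, 19}
Q ∪ (Q \ P) = {6, 7, 8, 9, 10, 11, 12, 13, 14, 16, 17, 19}
R \ Q = {5, 15, 18, 21}
(R \ Q) Δ P = {6, 8, 9, 10, 11, 13, 17, 18}
Q^c = {5, 15, 18, 20, 21}
((R \ Q) Δ P) ∩ Q^c = {18}
(Q ∪ (Q \ P)) \ (((R \ Q) Δ P) ∩ Q^c) = {6, 7, 8, 9, 10, 11, 12, 13, 14, 16, 17, 19}
((Q ∪ (Q \ P)) \ (((R \ Q) Δ P) ∩ Q^c))^c = {5, 15, 18, 20, 21}
Q ∩ R = {6, 7, 8, 9, 10, 11, 12, 14, 17, 19}
(Q ∩ R) \ P = {7, 12, 14, 19}
((Q ∩ R) \ P)^c = {5, 6, 8, 9, 10, 11, 13, 15, 16, 17, 18, 20, 21}
((Q ∩ R) \ P)^c ∪ R = {5, 6, 7, 8, 9, 10, 11, 12, 13, 14, 15, 16, 17, 18, 19, 20, 21}
Every element of {5, 15, 18, 20, 21} is in {5, 6, 7, 8, 9, 10, 11, 12, 13, 14, 15, 16, 17, 18, 19, 20, 21}, so ((Q ∪ (Q \ P)) \ (((R \ Q) Δ P) ∩ Q^c))^c ⊆ ((Q ∩ R) \ P)^c ∪ R.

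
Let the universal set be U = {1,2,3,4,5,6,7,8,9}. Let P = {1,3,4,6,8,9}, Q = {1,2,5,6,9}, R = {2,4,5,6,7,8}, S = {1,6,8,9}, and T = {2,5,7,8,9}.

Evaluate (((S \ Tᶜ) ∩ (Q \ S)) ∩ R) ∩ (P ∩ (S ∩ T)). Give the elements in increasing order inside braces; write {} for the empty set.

Tᶜ = {1,3,4,6}
S \ Tᶜ = {8,9}
Q \ S = {2,5}
(S \ Tᶜ) ∩ (Q \ S) = {}
((S \ Tᶜ) ∩ (Q \ S)) ∩ R = {}
S ∩ T = {8,9}
P ∩ (S ∩ T) = {8,9}
(((S \ Tᶜ) ∩ (Q \ S)) ∩ R) ∩ (P ∩ (S ∩ T)) = {}

{}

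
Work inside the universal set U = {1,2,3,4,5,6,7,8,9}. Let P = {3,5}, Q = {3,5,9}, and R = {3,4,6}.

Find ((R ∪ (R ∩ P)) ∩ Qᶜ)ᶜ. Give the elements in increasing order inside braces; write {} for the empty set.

R ∩ P = {3}
R ∪ (R ∩ P) = {3,4,6}
Qᶜ = {1,2,4,6,7,8}
(R ∪ (R ∩ P)) ∩ Qᶜ = {4,6}
((R ∪ (R ∩ P)) ∩ Qᶜ)ᶜ = {1,2,3,5,7,8,9}

{1,2,3,5,7,8,9}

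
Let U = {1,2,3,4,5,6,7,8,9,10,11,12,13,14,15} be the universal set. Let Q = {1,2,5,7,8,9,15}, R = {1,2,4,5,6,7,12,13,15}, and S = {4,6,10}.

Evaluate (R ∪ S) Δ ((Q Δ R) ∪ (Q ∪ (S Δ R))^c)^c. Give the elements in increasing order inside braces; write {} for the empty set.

R ∪ S = {1,2,4,5,6,7,10,12,13,15}
Q Δ R = {4,6,8,9,12,13}
S Δ R = {1,2,5,7,10,12,13,15}
Q ∪ (S Δ R) = {1,2,5,7,8,9,10,12,13,15}
(Q ∪ (S Δ R))^c = {3,4,6,11,14}
(Q Δ R) ∪ (Q ∪ (S Δ R))^c = {3,4,6,8,9,11,12,13,14}
((Q Δ R) ∪ (Q ∪ (S Δ R))^c)^c = {1,2,5,7,10,15}
(R ∪ S) Δ ((Q Δ R) ∪ (Q ∪ (S Δ R))^c)^c = {4,6,12,13}

{4,6,12,13}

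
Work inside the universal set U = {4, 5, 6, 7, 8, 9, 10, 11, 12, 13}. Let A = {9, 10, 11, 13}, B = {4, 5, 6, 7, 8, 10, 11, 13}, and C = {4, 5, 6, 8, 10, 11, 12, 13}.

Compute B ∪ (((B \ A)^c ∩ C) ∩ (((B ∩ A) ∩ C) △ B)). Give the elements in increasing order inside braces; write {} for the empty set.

{4, 5, 6, 7, 8, 10, 11, 13}

B \ A = {4, 5, 6, 7, 8}
(B \ A)^c = {9, 10, 11, 12, 13}
(B \ A)^c ∩ C = {10, 11, 12, 13}
B ∩ A = {10, 11, 13}
(B ∩ A) ∩ C = {10, 11, 13}
((B ∩ A) ∩ C) △ B = {4, 5, 6, 7, 8}
((B \ A)^c ∩ C) ∩ (((B ∩ A) ∩ C) △ B) = {}
B ∪ (((B \ A)^c ∩ C) ∩ (((B ∩ A) ∩ C) △ B)) = {4, 5, 6, 7, 8, 10, 11, 13}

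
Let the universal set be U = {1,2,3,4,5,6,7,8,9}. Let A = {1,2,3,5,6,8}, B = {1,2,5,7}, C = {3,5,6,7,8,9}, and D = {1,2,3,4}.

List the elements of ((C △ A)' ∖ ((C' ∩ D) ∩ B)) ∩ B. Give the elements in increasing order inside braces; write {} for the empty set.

C △ A = {1,2,7,9}
(C △ A)' = {3,4,5,6,8}
C' = {1,2,4}
C' ∩ D = {1,2,4}
(C' ∩ D) ∩ B = {1,2}
(C △ A)' ∖ ((C' ∩ D) ∩ B) = {3,4,5,6,8}
((C △ A)' ∖ ((C' ∩ D) ∩ B)) ∩ B = {5}

{5}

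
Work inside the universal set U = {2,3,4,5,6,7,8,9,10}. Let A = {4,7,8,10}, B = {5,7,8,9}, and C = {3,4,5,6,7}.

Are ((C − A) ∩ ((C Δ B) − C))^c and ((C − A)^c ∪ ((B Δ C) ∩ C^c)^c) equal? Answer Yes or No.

Yes

C − A = {3,5,6}
C Δ B = {3,4,6,8,9}
(C Δ B) − C = {8,9}
(C − A) ∩ ((C Δ B) − C) = {}
((C − A) ∩ ((C Δ B) − C))^c = {2,3,4,5,6,7,8,9,10}
(C − A)^c = {2,4,7,8,9,10}
B Δ C = {3,4,6,8,9}
C^c = {2,8,9,10}
(B Δ C) ∩ C^c = {8,9}
((B Δ C) ∩ C^c)^c = {2,3,4,5,6,7,10}
(C − A)^c ∪ ((B Δ C) ∩ C^c)^c = {2,3,4,5,6,7,8,9,10}
Both equal {2,3,4,5,6,7,8,9,10}, so ((C − A) ∩ ((C Δ B) − C))^c = (C − A)^c ∪ ((B Δ C) ∩ C^c)^c.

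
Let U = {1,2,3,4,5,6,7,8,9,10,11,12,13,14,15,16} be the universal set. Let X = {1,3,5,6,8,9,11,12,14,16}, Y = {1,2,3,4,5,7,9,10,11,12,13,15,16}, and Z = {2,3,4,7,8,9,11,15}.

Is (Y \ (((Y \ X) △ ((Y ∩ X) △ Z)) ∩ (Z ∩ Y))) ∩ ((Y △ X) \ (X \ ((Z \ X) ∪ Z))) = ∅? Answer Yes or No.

Y \ X = {2,4,7,10,13,15}
Y ∩ X = {1,3,5,9,11,12,16}
(Y ∩ X) △ Z = {1,2,4,5,7,8,12,15,16}
(Y \ X) △ ((Y ∩ X) △ Z) = {1,5,8,10,12,13,16}
Z ∩ Y = {2,3,4,7,9,11,15}
((Y \ X) △ ((Y ∩ X) △ Z)) ∩ (Z ∩ Y) = {}
Y \ (((Y \ X) △ ((Y ∩ X) △ Z)) ∩ (Z ∩ Y)) = {1,2,3,4,5,7,9,10,11,12,13,15,16}
Y △ X = {2,4,6,7,8,10,13,14,15}
Z \ X = {2,4,7,15}
(Z \ X) ∪ Z = {2,3,4,7,8,9,11,15}
X \ ((Z \ X) ∪ Z) = {1,5,6,12,14,16}
(Y △ X) \ (X \ ((Z \ X) ∪ Z)) = {2,4,7,8,10,13,15}
2 lies in both, so they are not disjoint.

No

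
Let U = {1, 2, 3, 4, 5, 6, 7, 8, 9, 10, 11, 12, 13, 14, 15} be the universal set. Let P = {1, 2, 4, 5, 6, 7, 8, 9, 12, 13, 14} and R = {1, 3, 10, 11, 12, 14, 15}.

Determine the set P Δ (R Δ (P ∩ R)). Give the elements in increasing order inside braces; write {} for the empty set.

{1, 2, 3, 4, 5, 6, 7, 8, 9, 10, 11, 12, 13, 14, 15}

P ∩ R = {1, 12, 14}
R Δ (P ∩ R) = {3, 10, 11, 15}
P Δ (R Δ (P ∩ R)) = {1, 2, 3, 4, 5, 6, 7, 8, 9, 10, 11, 12, 13, 14, 15}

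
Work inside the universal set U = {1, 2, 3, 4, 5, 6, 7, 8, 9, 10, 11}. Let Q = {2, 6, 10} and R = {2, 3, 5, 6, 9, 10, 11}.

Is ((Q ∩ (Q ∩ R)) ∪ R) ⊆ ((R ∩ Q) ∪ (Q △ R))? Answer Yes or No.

Q ∩ R = {2, 6, 10}
Q ∩ (Q ∩ R) = {2, 6, 10}
(Q ∩ (Q ∩ R)) ∪ R = {2, 3, 5, 6, 9, 10, 11}
R ∩ Q = {2, 6, 10}
Q △ R = {3, 5, 9, 11}
(R ∩ Q) ∪ (Q △ R) = {2, 3, 5, 6, 9, 10, 11}
Every element of {2, 3, 5, 6, 9, 10, 11} is in {2, 3, 5, 6, 9, 10, 11}, so (Q ∩ (Q ∩ R)) ∪ R ⊆ (R ∩ Q) ∪ (Q △ R).

Yes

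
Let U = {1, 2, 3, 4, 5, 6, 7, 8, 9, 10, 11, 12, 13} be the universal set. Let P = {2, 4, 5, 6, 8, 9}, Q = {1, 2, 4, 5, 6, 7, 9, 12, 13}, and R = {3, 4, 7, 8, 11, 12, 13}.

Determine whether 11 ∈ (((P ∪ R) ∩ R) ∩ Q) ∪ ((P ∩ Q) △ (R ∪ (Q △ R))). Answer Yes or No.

Yes

11 ∉ P and 11 ∈ R, so 11 ∈ P ∪ R
11 ∈ (P ∪ R) and 11 ∈ R, so 11 ∈ (P ∪ R) ∩ R
11 ∈ ((P ∪ R) ∩ R) and 11 ∉ Q, so 11 ∉ ((P ∪ R) ∩ R) ∩ Q
11 ∉ P and 11 ∉ Q, so 11 ∉ P ∩ Q
11 ∉ Q and 11 ∈ R, so 11 ∈ Q △ R
11 ∈ R and 11 ∈ (Q △ R), so 11 ∈ R ∪ (Q △ R)
11 ∉ (P ∩ Q) and 11 ∈ (R ∪ (Q △ R)), so 11 ∈ (P ∩ Q) △ (R ∪ (Q △ R))
11 ∉ (((P ∪ R) ∩ R) ∩ Q) and 11 ∈ ((P ∩ Q) △ (R ∪ (Q △ R))), so 11 ∈ (((P ∪ R) ∩ R) ∩ Q) ∪ ((P ∩ Q) △ (R ∪ (Q △ R)))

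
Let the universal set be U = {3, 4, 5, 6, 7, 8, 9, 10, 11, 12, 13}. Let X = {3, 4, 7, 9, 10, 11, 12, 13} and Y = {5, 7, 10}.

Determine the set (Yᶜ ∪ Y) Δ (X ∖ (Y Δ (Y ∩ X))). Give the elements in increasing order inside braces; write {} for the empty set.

{5, 6, 8}

Yᶜ = {3, 4, 6, 8, 9, 11, 12, 13}
Yᶜ ∪ Y = {3, 4, 5, 6, 7, 8, 9, 10, 11, 12, 13}
Y ∩ X = {7, 10}
Y Δ (Y ∩ X) = {5}
X ∖ (Y Δ (Y ∩ X)) = {3, 4, 7, 9, 10, 11, 12, 13}
(Yᶜ ∪ Y) Δ (X ∖ (Y Δ (Y ∩ X))) = {5, 6, 8}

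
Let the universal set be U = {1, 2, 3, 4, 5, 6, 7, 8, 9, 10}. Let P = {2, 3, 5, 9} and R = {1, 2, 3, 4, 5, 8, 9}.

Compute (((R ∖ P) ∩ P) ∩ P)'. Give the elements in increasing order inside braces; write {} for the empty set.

R ∖ P = {1, 4, 8}
(R ∖ P) ∩ P = {}
((R ∖ P) ∩ P) ∩ P = {}
(((R ∖ P) ∩ P) ∩ P)' = {1, 2, 3, 4, 5, 6, 7, 8, 9, 10}

{1, 2, 3, 4, 5, 6, 7, 8, 9, 10}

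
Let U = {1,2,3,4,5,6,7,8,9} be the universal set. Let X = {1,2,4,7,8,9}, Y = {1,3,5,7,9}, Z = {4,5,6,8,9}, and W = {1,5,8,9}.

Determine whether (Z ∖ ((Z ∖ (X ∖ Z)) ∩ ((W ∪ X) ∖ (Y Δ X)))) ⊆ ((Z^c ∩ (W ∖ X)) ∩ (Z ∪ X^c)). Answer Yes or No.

No

X ∖ Z = {1,2,7}
Z ∖ (X ∖ Z) = {4,5,6,8,9}
W ∪ X = {1,2,4,5,7,8,9}
Y Δ X = {2,3,4,5,8}
(W ∪ X) ∖ (Y Δ X) = {1,7,9}
(Z ∖ (X ∖ Z)) ∩ ((W ∪ X) ∖ (Y Δ X)) = {9}
Z ∖ ((Z ∖ (X ∖ Z)) ∩ ((W ∪ X) ∖ (Y Δ X))) = {4,5,6,8}
Z^c = {1,2,3,7}
W ∖ X = {5}
Z^c ∩ (W ∖ X) = {}
X^c = {3,5,6}
Z ∪ X^c = {3,4,5,6,8,9}
(Z^c ∩ (W ∖ X)) ∩ (Z ∪ X^c) = {}
4 ∈ Z ∖ ((Z ∖ (X ∖ Z)) ∩ ((W ∪ X) ∖ (Y Δ X))) but 4 ∉ (Z^c ∩ (W ∖ X)) ∩ (Z ∪ X^c), so the inclusion fails.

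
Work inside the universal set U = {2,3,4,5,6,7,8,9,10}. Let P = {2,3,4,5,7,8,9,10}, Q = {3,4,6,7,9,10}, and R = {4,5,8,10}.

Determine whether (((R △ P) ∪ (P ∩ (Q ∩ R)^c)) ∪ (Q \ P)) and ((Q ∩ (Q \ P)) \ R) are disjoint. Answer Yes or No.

No

R △ P = {2,3,7,9}
Q ∩ R = {4,10}
(Q ∩ R)^c = {2,3,5,6,7,8,9}
P ∩ (Q ∩ R)^c = {2,3,5,7,8,9}
(R △ P) ∪ (P ∩ (Q ∩ R)^c) = {2,3,5,7,8,9}
Q \ P = {6}
((R △ P) ∪ (P ∩ (Q ∩ R)^c)) ∪ (Q \ P) = {2,3,5,6,7,8,9}
Q ∩ (Q \ P) = {6}
(Q ∩ (Q \ P)) \ R = {6}
6 lies in both, so they are not disjoint.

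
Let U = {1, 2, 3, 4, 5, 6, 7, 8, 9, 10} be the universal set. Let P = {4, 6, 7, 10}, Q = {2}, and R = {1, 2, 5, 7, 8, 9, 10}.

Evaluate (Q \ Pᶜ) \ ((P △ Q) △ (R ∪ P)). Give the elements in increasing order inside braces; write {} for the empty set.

Pᶜ = {1, 2, 3, 5, 8, 9}
Q \ Pᶜ = {}
P △ Q = {2, 4, 6, 7, 10}
R ∪ P = {1, 2, 4, 5, 6, 7, 8, 9, 10}
(P △ Q) △ (R ∪ P) = {1, 5, 8, 9}
(Q \ Pᶜ) \ ((P △ Q) △ (R ∪ P)) = {}

{}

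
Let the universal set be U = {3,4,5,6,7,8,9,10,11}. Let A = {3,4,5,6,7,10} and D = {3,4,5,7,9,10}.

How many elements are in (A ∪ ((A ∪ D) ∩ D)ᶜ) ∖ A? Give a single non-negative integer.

A ∪ D = {3,4,5,6,7,9,10}
(A ∪ D) ∩ D = {3,4,5,7,9,10}
((A ∪ D) ∩ D)ᶜ = {6,8,11}
A ∪ ((A ∪ D) ∩ D)ᶜ = {3,4,5,6,7,8,10,11}
(A ∪ ((A ∪ D) ∩ D)ᶜ) ∖ A = {8,11}
|(A ∪ ((A ∪ D) ∩ D)ᶜ) ∖ A| = 2

2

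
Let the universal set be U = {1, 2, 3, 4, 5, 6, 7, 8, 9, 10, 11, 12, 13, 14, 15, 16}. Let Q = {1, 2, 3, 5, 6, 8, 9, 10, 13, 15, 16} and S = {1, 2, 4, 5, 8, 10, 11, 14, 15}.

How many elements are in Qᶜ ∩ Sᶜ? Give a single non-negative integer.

2

Qᶜ = {4, 7, 11, 12, 14}
Sᶜ = {3, 6, 7, 9, 12, 13, 16}
Qᶜ ∩ Sᶜ = {7, 12}
|Qᶜ ∩ Sᶜ| = 2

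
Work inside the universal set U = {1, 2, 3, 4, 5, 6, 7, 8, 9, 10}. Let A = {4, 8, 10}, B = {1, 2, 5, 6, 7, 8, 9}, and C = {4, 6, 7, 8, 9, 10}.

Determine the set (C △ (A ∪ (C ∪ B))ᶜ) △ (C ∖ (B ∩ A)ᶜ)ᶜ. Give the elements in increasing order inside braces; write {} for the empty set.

C ∪ B = {1, 2, 4, 5, 6, 7, 8, 9, 10}
A ∪ (C ∪ B) = {1, 2, 4, 5, 6, 7, 8, 9, 10}
(A ∪ (C ∪ B))ᶜ = {3}
C △ (A ∪ (C ∪ B))ᶜ = {3, 4, 6, 7, 8, 9, 10}
B ∩ A = {8}
(B ∩ A)ᶜ = {1, 2, 3, 4, 5, 6, 7, 9, 10}
C ∖ (B ∩ A)ᶜ = {8}
(C ∖ (B ∩ A)ᶜ)ᶜ = {1, 2, 3, 4, 5, 6, 7, 9, 10}
(C △ (A ∪ (C ∪ B))ᶜ) △ (C ∖ (B ∩ A)ᶜ)ᶜ = {1, 2, 5, 8}

{1, 2, 5, 8}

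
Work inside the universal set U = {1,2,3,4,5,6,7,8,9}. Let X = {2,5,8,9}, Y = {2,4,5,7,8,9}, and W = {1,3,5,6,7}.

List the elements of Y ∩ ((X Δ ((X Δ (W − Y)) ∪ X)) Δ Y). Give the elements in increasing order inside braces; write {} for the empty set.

{2,4,5,7,8,9}

W − Y = {1,3,6}
X Δ (W − Y) = {1,2,3,5,6,8,9}
(X Δ (W − Y)) ∪ X = {1,2,3,5,6,8,9}
X Δ ((X Δ (W − Y)) ∪ X) = {1,3,6}
(X Δ ((X Δ (W − Y)) ∪ X)) Δ Y = {1,2,3,4,5,6,7,8,9}
Y ∩ ((X Δ ((X Δ (W − Y)) ∪ X)) Δ Y) = {2,4,5,7,8,9}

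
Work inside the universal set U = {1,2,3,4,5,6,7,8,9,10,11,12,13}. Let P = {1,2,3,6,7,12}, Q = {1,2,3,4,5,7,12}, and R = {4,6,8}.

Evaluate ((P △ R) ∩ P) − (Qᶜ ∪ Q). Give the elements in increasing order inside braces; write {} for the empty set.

{}

P △ R = {1,2,3,4,7,8,12}
(P △ R) ∩ P = {1,2,3,7,12}
Qᶜ = {6,8,9,10,11,13}
Qᶜ ∪ Q = {1,2,3,4,5,6,7,8,9,10,11,12,13}
((P △ R) ∩ P) − (Qᶜ ∪ Q) = {}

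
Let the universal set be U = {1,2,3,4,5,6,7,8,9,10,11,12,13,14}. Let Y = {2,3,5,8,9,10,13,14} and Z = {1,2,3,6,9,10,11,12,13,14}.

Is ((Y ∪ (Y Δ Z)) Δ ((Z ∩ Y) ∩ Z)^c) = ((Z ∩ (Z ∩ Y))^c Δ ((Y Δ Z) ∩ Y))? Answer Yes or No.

Y Δ Z = {1,5,6,8,11,12}
Y ∪ (Y Δ Z) = {1,2,3,5,6,8,9,10,11,12,13,14}
Z ∩ Y = {2,3,9,10,13,14}
(Z ∩ Y) ∩ Z = {2,3,9,10,13,14}
((Z ∩ Y) ∩ Z)^c = {1,4,5,6,7,8,11,12}
(Y ∪ (Y Δ Z)) Δ ((Z ∩ Y) ∩ Z)^c = {2,3,4,7,9,10,13,14}
Z ∩ (Z ∩ Y) = {2,3,9,10,13,14}
(Z ∩ (Z ∩ Y))^c = {1,4,5,6,7,8,11,12}
(Y Δ Z) ∩ Y = {5,8}
(Z ∩ (Z ∩ Y))^c Δ ((Y Δ Z) ∩ Y) = {1,4,6,7,11,12}
1 ∈ (Z ∩ (Z ∩ Y))^c Δ ((Y Δ Z) ∩ Y) but 1 ∉ (Y ∪ (Y Δ Z)) Δ ((Z ∩ Y) ∩ Z)^c, so they differ.

No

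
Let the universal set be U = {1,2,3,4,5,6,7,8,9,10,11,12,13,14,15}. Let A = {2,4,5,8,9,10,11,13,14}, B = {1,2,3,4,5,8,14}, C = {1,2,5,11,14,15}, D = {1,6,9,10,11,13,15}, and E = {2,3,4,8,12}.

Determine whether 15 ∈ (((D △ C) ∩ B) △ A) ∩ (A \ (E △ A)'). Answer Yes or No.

No

15 ∈ D and 15 ∈ C, so 15 ∉ D △ C
15 ∉ (D △ C) and 15 ∉ B, so 15 ∉ (D △ C) ∩ B
15 ∉ ((D △ C) ∩ B) and 15 ∉ A, so 15 ∉ ((D △ C) ∩ B) △ A
15 ∉ E and 15 ∉ A, so 15 ∉ E △ A
15 ∈ (E △ A)' since 15 ∉ (E △ A)
15 ∉ A and 15 ∈ (E △ A)', so 15 ∉ A \ (E △ A)'
15 ∉ (((D △ C) ∩ B) △ A) and 15 ∉ (A \ (E △ A)'), so 15 ∉ (((D △ C) ∩ B) △ A) ∩ (A \ (E △ A)')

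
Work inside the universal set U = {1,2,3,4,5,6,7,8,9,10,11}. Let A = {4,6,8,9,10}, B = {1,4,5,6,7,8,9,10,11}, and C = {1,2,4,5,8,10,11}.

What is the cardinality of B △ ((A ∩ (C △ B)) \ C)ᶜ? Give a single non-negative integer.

4

C △ B = {2,6,7,9}
A ∩ (C △ B) = {6,9}
(A ∩ (C △ B)) \ C = {6,9}
((A ∩ (C △ B)) \ C)ᶜ = {1,2,3,4,5,7,8,10,11}
B △ ((A ∩ (C △ B)) \ C)ᶜ = {2,3,6,9}
|B △ ((A ∩ (C △ B)) \ C)ᶜ| = 4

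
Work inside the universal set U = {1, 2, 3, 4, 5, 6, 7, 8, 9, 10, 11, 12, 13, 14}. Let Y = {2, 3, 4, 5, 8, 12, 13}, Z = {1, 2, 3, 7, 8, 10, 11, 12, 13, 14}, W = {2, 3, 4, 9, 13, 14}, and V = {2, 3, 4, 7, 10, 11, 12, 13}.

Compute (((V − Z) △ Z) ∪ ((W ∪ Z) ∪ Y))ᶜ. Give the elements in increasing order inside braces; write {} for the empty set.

V − Z = {4}
(V − Z) △ Z = {1, 2, 3, 4, 7, 8, 10, 11, 12, 13, 14}
W ∪ Z = {1, 2, 3, 4, 7, 8, 9, 10, 11, 12, 13, 14}
(W ∪ Z) ∪ Y = {1, 2, 3, 4, 5, 7, 8, 9, 10, 11, 12, 13, 14}
((V − Z) △ Z) ∪ ((W ∪ Z) ∪ Y) = {1, 2, 3, 4, 5, 7, 8, 9, 10, 11, 12, 13, 14}
(((V − Z) △ Z) ∪ ((W ∪ Z) ∪ Y))ᶜ = {6}

{6}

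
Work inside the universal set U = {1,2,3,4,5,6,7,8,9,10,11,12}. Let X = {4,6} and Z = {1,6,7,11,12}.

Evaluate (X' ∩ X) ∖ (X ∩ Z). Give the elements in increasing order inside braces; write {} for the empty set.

{}

X' = {1,2,3,5,7,8,9,10,11,12}
X' ∩ X = {}
X ∩ Z = {6}
(X' ∩ X) ∖ (X ∩ Z) = {}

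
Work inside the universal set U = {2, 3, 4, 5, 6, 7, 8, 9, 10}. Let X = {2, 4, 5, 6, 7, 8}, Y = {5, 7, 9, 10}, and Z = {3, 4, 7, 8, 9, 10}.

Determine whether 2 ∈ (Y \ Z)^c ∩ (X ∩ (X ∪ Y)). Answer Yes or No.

2 ∉ Y and 2 ∉ Z, so 2 ∉ Y \ Z
2 ∈ (Y \ Z)^c since 2 ∉ (Y \ Z)
2 ∈ X and 2 ∉ Y, so 2 ∈ X ∪ Y
2 ∈ X and 2 ∈ (X ∪ Y), so 2 ∈ X ∩ (X ∪ Y)
2 ∈ (Y \ Z)^c and 2 ∈ (X ∩ (X ∪ Y)), so 2 ∈ (Y \ Z)^c ∩ (X ∩ (X ∪ Y))

Yes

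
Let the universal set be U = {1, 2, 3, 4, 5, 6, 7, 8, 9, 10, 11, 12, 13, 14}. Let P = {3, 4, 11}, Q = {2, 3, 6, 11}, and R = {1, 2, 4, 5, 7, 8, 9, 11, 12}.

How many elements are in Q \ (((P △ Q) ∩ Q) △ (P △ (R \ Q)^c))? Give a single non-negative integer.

4

P △ Q = {2, 4, 6}
(P △ Q) ∩ Q = {2, 6}
R \ Q = {1, 4, 5, 7, 8, 9, 12}
(R \ Q)^c = {2, 3, 6, 10, 11, 13, 14}
P △ (R \ Q)^c = {2, 4, 6, 10, 13, 14}
((P △ Q) ∩ Q) △ (P △ (R \ Q)^c) = {4, 10, 13, 14}
Q \ (((P △ Q) ∩ Q) △ (P △ (R \ Q)^c)) = {2, 3, 6, 11}
|Q \ (((P △ Q) ∩ Q) △ (P △ (R \ Q)^c))| = 4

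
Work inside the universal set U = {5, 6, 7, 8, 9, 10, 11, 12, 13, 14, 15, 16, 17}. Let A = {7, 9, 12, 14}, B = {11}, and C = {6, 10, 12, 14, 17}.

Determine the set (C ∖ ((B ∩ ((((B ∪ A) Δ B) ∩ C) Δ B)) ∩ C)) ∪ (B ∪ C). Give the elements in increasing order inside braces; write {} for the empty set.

{6, 10, 11, 12, 14, 17}

B ∪ A = {7, 9, 11, 12, 14}
(B ∪ A) Δ B = {7, 9, 12, 14}
((B ∪ A) Δ B) ∩ C = {12, 14}
(((B ∪ A) Δ B) ∩ C) Δ B = {11, 12, 14}
B ∩ ((((B ∪ A) Δ B) ∩ C) Δ B) = {11}
(B ∩ ((((B ∪ A) Δ B) ∩ C) Δ B)) ∩ C = {}
C ∖ ((B ∩ ((((B ∪ A) Δ B) ∩ C) Δ B)) ∩ C) = {6, 10, 12, 14, 17}
B ∪ C = {6, 10, 11, 12, 14, 17}
(C ∖ ((B ∩ ((((B ∪ A) Δ B) ∩ C) Δ B)) ∩ C)) ∪ (B ∪ C) = {6, 10, 11, 12, 14, 17}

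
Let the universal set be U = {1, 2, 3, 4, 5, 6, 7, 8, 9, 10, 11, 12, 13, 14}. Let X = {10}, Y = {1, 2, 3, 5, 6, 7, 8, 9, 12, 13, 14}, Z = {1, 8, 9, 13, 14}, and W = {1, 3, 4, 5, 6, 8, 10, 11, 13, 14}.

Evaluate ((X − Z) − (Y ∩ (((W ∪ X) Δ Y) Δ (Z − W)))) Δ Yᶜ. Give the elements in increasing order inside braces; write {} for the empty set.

X − Z = {10}
W ∪ X = {1, 3, 4, 5, 6, 8, 10, 11, 13, 14}
(W ∪ X) Δ Y = {2, 4, 7, 9, 10, 11, 12}
Z − W = {9}
((W ∪ X) Δ Y) Δ (Z − W) = {2, 4, 7, 10, 11, 12}
Y ∩ (((W ∪ X) Δ Y) Δ (Z − W)) = {2, 7, 12}
(X − Z) − (Y ∩ (((W ∪ X) Δ Y) Δ (Z − W))) = {10}
Yᶜ = {4, 10, 11}
((X − Z) − (Y ∩ (((W ∪ X) Δ Y) Δ (Z − W)))) Δ Yᶜ = {4, 11}

{4, 11}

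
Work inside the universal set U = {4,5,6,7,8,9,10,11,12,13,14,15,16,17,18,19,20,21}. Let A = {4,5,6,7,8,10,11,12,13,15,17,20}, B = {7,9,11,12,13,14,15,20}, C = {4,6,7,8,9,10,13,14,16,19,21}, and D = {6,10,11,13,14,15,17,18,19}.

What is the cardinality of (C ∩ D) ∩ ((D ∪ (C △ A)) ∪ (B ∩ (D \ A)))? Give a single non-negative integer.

5

C ∩ D = {6,10,13,14,19}
C △ A = {5,9,11,12,14,15,16,17,19,20,21}
D ∪ (C △ A) = {5,6,9,10,11,12,13,14,15,16,17,18,19,20,21}
D \ A = {14,18,19}
B ∩ (D \ A) = {14}
(D ∪ (C △ A)) ∪ (B ∩ (D \ A)) = {5,6,9,10,11,12,13,14,15,16,17,18,19,20,21}
(C ∩ D) ∩ ((D ∪ (C △ A)) ∪ (B ∩ (D \ A))) = {6,10,13,14,19}
|(C ∩ D) ∩ ((D ∪ (C △ A)) ∪ (B ∩ (D \ A)))| = 5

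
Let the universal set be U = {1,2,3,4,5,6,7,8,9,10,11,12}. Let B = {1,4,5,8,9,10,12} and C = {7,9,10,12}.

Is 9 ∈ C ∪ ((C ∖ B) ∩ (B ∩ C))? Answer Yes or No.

9 ∈ C and 9 ∈ B, so 9 ∉ C ∖ B
9 ∈ B and 9 ∈ C, so 9 ∈ B ∩ C
9 ∉ (C ∖ B) and 9 ∈ (B ∩ C), so 9 ∉ (C ∖ B) ∩ (B ∩ C)
9 ∈ C and 9 ∉ ((C ∖ B) ∩ (B ∩ C)), so 9 ∈ C ∪ ((C ∖ B) ∩ (B ∩ C))

Yes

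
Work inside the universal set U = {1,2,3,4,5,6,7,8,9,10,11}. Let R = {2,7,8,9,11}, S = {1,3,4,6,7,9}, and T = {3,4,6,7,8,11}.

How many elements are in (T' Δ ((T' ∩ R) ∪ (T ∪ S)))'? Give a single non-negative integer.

3

T' = {1,2,5,9,10}
T' ∩ R = {2,9}
T ∪ S = {1,3,4,6,7,8,9,11}
(T' ∩ R) ∪ (T ∪ S) = {1,2,3,4,6,7,8,9,11}
T' Δ ((T' ∩ R) ∪ (T ∪ S)) = {3,4,5,6,7,8,10,11}
(T' Δ ((T' ∩ R) ∪ (T ∪ S)))' = {1,2,9}
|(T' Δ ((T' ∩ R) ∪ (T ∪ S)))'| = 3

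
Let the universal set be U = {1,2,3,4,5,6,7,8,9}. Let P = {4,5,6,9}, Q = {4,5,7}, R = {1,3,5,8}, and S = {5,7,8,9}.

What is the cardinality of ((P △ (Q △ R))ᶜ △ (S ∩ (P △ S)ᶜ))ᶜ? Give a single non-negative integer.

Q △ R = {1,3,4,7,8}
P △ (Q △ R) = {1,3,5,6,7,8,9}
(P △ (Q △ R))ᶜ = {2,4}
P △ S = {4,6,7,8}
(P △ S)ᶜ = {1,2,3,5,9}
S ∩ (P △ S)ᶜ = {5,9}
(P △ (Q △ R))ᶜ △ (S ∩ (P △ S)ᶜ) = {2,4,5,9}
((P △ (Q △ R))ᶜ △ (S ∩ (P △ S)ᶜ))ᶜ = {1,3,6,7,8}
|((P △ (Q △ R))ᶜ △ (S ∩ (P △ S)ᶜ))ᶜ| = 5

5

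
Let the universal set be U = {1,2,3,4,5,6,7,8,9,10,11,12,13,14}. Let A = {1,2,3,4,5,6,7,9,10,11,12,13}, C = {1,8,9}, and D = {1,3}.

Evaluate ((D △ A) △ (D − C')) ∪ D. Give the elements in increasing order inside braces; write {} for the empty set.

D △ A = {2,4,5,6,7,9,10,11,12,13}
C' = {2,3,4,5,6,7,10,11,12,13,14}
D − C' = {1}
(D △ A) △ (D − C') = {1,2,4,5,6,7,9,10,11,12,13}
((D △ A) △ (D − C')) ∪ D = {1,2,3,4,5,6,7,9,10,11,12,13}

{1,2,3,4,5,6,7,9,10,11,12,13}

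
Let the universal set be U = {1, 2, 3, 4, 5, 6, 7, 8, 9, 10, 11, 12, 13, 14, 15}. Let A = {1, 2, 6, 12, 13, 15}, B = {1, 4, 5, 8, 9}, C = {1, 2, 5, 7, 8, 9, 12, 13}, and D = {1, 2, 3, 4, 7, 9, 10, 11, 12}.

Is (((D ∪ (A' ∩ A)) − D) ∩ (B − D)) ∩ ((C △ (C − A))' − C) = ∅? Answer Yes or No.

A' = {3, 4, 5, 7, 8, 9, 10, 11, 14}
A' ∩ A = {}
D ∪ (A' ∩ A) = {1, 2, 3, 4, 7, 9, 10, 11, 12}
(D ∪ (A' ∩ A)) − D = {}
B − D = {5, 8}
((D ∪ (A' ∩ A)) − D) ∩ (B − D) = {}
C − A = {5, 7, 8, 9}
C △ (C − A) = {1, 2, 12, 13}
(C △ (C − A))' = {3, 4, 5, 6, 7, 8, 9, 10, 11, 14, 15}
(C △ (C − A))' − C = {3, 4, 6, 10, 11, 14, 15}
{} and {3, 4, 6, 10, 11, 14, 15} share no elements.

Yes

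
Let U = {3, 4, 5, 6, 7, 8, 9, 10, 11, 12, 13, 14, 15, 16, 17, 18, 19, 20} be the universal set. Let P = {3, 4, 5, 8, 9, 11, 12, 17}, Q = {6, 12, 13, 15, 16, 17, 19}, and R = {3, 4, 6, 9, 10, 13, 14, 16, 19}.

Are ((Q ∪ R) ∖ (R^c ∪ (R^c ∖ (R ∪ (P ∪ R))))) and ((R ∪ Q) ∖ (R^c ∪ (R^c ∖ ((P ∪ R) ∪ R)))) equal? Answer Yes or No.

Yes

Q ∪ R = {3, 4, 6, 9, 10, 12, 13, 14, 15, 16, 17, 19}
R^c = {5, 7, 8, 11, 12, 15, 17, 18, 20}
P ∪ R = {3, 4, 5, 6, 8, 9, 10, 11, 12, 13, 14, 16, 17, 19}
R ∪ (P ∪ R) = {3, 4, 5, 6, 8, 9, 10, 11, 12, 13, 14, 16, 17, 19}
R^c ∖ (R ∪ (P ∪ R)) = {7, 15, 18, 20}
R^c ∪ (R^c ∖ (R ∪ (P ∪ R))) = {5, 7, 8, 11, 12, 15, 17, 18, 20}
(Q ∪ R) ∖ (R^c ∪ (R^c ∖ (R ∪ (P ∪ R)))) = {3, 4, 6, 9, 10, 13, 14, 16, 19}
R ∪ Q = {3, 4, 6, 9, 10, 12, 13, 14, 15, 16, 17, 19}
(P ∪ R) ∪ R = {3, 4, 5, 6, 8, 9, 10, 11, 12, 13, 14, 16, 17, 19}
R^c ∖ ((P ∪ R) ∪ R) = {7, 15, 18, 20}
R^c ∪ (R^c ∖ ((P ∪ R) ∪ R)) = {5, 7, 8, 11, 12, 15, 17, 18, 20}
(R ∪ Q) ∖ (R^c ∪ (R^c ∖ ((P ∪ R) ∪ R))) = {3, 4, 6, 9, 10, 13, 14, 16, 19}
Both equal {3, 4, 6, 9, 10, 13, 14, 16, 19}, so (Q ∪ R) ∖ (R^c ∪ (R^c ∖ (R ∪ (P ∪ R)))) = (R ∪ Q) ∖ (R^c ∪ (R^c ∖ ((P ∪ R) ∪ R))).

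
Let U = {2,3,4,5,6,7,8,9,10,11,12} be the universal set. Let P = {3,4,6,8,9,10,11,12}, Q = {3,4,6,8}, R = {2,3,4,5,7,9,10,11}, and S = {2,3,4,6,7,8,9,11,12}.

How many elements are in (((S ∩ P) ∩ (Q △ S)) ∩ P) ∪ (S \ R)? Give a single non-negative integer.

S ∩ P = {3,4,6,8,9,11,12}
Q △ S = {2,7,9,11,12}
(S ∩ P) ∩ (Q △ S) = {9,11,12}
((S ∩ P) ∩ (Q △ S)) ∩ P = {9,11,12}
S \ R = {6,8,12}
(((S ∩ P) ∩ (Q △ S)) ∩ P) ∪ (S \ R) = {6,8,9,11,12}
|(((S ∩ P) ∩ (Q △ S)) ∩ P) ∪ (S \ R)| = 5

5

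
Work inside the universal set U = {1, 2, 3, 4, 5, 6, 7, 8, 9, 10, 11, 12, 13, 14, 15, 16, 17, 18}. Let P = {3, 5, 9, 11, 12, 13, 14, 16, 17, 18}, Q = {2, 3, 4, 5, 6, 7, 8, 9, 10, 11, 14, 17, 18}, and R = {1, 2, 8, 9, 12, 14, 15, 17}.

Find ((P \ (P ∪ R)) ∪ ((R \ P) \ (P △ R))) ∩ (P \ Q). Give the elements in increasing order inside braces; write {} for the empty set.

P ∪ R = {1, 2, 3, 5, 8, 9, 11, 12, 13, 14, 15, 16, 17, 18}
P \ (P ∪ R) = {}
R \ P = {1, 2, 8, 15}
P △ R = {1, 2, 3, 5, 8, 11, 13, 15, 16, 18}
(R \ P) \ (P △ R) = {}
(P \ (P ∪ R)) ∪ ((R \ P) \ (P △ R)) = {}
P \ Q = {12, 13, 16}
((P \ (P ∪ R)) ∪ ((R \ P) \ (P △ R))) ∩ (P \ Q) = {}

{}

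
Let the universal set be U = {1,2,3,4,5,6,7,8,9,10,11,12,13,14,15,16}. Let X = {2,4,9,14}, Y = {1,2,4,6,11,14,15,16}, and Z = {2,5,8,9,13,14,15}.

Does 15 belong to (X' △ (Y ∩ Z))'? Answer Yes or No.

15 ∉ X, so 15 ∈ X'
15 ∈ Y and 15 ∈ Z, so 15 ∈ Y ∩ Z
15 ∈ X' and 15 ∈ (Y ∩ Z), so 15 ∉ X' △ (Y ∩ Z)
15 ∈ (X' △ (Y ∩ Z))' since 15 ∉ (X' △ (Y ∩ Z))

Yes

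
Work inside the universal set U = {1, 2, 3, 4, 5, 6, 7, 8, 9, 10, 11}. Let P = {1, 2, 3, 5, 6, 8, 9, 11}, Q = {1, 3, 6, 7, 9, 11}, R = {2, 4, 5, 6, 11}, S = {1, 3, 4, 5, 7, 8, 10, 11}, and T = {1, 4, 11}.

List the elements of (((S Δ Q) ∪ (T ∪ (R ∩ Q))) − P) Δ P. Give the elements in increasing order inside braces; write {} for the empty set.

S Δ Q = {4, 5, 6, 8, 9, 10}
R ∩ Q = {6, 11}
T ∪ (R ∩ Q) = {1, 4, 6, 11}
(S Δ Q) ∪ (T ∪ (R ∩ Q)) = {1, 4, 5, 6, 8, 9, 10, 11}
((S Δ Q) ∪ (T ∪ (R ∩ Q))) − P = {4, 10}
(((S Δ Q) ∪ (T ∪ (R ∩ Q))) − P) Δ P = {1, 2, 3, 4, 5, 6, 8, 9, 10, 11}

{1, 2, 3, 4, 5, 6, 8, 9, 10, 11}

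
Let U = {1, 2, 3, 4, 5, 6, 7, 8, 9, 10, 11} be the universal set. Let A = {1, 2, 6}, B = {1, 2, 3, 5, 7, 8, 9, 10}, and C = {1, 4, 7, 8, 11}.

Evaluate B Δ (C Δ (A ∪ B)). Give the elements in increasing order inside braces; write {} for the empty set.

A ∪ B = {1, 2, 3, 5, 6, 7, 8, 9, 10}
C Δ (A ∪ B) = {2, 3, 4, 5, 6, 9, 10, 11}
B Δ (C Δ (A ∪ B)) = {1, 4, 6, 7, 8, 11}

{1, 4, 6, 7, 8, 11}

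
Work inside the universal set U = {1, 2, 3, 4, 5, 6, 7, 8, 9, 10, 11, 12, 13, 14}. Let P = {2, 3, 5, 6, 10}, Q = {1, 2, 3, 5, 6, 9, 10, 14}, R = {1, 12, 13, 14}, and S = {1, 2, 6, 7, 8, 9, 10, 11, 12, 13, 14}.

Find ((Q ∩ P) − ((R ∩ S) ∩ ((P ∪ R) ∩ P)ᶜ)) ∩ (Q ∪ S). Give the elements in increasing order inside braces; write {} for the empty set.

{2, 3, 5, 6, 10}

Q ∩ P = {2, 3, 5, 6, 10}
R ∩ S = {1, 12, 13, 14}
P ∪ R = {1, 2, 3, 5, 6, 10, 12, 13, 14}
(P ∪ R) ∩ P = {2, 3, 5, 6, 10}
((P ∪ R) ∩ P)ᶜ = {1, 4, 7, 8, 9, 11, 12, 13, 14}
(R ∩ S) ∩ ((P ∪ R) ∩ P)ᶜ = {1, 12, 13, 14}
(Q ∩ P) − ((R ∩ S) ∩ ((P ∪ R) ∩ P)ᶜ) = {2, 3, 5, 6, 10}
Q ∪ S = {1, 2, 3, 5, 6, 7, 8, 9, 10, 11, 12, 13, 14}
((Q ∩ P) − ((R ∩ S) ∩ ((P ∪ R) ∩ P)ᶜ)) ∩ (Q ∪ S) = {2, 3, 5, 6, 10}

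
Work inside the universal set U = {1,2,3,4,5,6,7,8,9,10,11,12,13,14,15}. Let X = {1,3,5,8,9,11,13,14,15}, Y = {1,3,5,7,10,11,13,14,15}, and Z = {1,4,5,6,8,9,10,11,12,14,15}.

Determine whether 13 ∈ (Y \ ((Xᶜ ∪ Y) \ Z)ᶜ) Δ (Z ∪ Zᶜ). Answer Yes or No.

No

13 ∈ X, so 13 ∉ Xᶜ
13 ∉ Xᶜ and 13 ∈ Y, so 13 ∈ Xᶜ ∪ Y
13 ∈ (Xᶜ ∪ Y) and 13 ∉ Z, so 13 ∈ (Xᶜ ∪ Y) \ Z
13 ∉ ((Xᶜ ∪ Y) \ Z)ᶜ since 13 ∈ ((Xᶜ ∪ Y) \ Z)
13 ∈ Y and 13 ∉ ((Xᶜ ∪ Y) \ Z)ᶜ, so 13 ∈ Y \ ((Xᶜ ∪ Y) \ Z)ᶜ
13 ∉ Z, so 13 ∈ Zᶜ
13 ∉ Z and 13 ∈ Zᶜ, so 13 ∈ Z ∪ Zᶜ
13 ∈ (Y \ ((Xᶜ ∪ Y) \ Z)ᶜ) and 13 ∈ (Z ∪ Zᶜ), so 13 ∉ (Y \ ((Xᶜ ∪ Y) \ Z)ᶜ) Δ (Z ∪ Zᶜ)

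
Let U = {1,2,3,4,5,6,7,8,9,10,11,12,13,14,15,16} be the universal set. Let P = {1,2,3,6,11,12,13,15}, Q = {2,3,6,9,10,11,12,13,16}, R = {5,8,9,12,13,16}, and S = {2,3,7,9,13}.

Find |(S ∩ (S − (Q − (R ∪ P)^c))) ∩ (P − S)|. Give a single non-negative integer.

0

R ∪ P = {1,2,3,5,6,8,9,11,12,13,15,16}
(R ∪ P)^c = {4,7,10,14}
Q − (R ∪ P)^c = {2,3,6,9,11,12,13,16}
S − (Q − (R ∪ P)^c) = {7}
S ∩ (S − (Q − (R ∪ P)^c)) = {7}
P − S = {1,6,11,12,15}
(S ∩ (S − (Q − (R ∪ P)^c))) ∩ (P − S) = {}
|(S ∩ (S − (Q − (R ∪ P)^c))) ∩ (P − S)| = 0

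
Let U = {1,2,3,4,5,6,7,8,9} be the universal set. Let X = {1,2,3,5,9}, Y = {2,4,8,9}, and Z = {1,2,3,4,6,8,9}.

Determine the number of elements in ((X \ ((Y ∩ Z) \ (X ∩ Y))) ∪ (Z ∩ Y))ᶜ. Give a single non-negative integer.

Y ∩ Z = {2,4,8,9}
X ∩ Y = {2,9}
(Y ∩ Z) \ (X ∩ Y) = {4,8}
X \ ((Y ∩ Z) \ (X ∩ Y)) = {1,2,3,5,9}
Z ∩ Y = {2,4,8,9}
(X \ ((Y ∩ Z) \ (X ∩ Y))) ∪ (Z ∩ Y) = {1,2,3,4,5,8,9}
((X \ ((Y ∩ Z) \ (X ∩ Y))) ∪ (Z ∩ Y))ᶜ = {6,7}
|((X \ ((Y ∩ Z) \ (X ∩ Y))) ∪ (Z ∩ Y))ᶜ| = 2

2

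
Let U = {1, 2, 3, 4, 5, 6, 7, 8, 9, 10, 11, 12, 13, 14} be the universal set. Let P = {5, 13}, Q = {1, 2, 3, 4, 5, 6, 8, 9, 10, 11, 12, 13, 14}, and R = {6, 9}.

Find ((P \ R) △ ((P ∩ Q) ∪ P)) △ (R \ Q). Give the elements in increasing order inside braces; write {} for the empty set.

P \ R = {5, 13}
P ∩ Q = {5, 13}
(P ∩ Q) ∪ P = {5, 13}
(P \ R) △ ((P ∩ Q) ∪ P) = {}
R \ Q = {}
((P \ R) △ ((P ∩ Q) ∪ P)) △ (R \ Q) = {}

{}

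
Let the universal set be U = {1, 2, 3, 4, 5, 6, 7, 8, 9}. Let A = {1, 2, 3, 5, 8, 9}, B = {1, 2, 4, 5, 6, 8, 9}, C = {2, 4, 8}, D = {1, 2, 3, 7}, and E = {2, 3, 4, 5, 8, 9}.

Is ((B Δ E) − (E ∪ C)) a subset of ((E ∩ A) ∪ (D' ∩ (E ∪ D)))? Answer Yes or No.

No

B Δ E = {1, 3, 6}
E ∪ C = {2, 3, 4, 5, 8, 9}
(B Δ E) − (E ∪ C) = {1, 6}
E ∩ A = {2, 3, 5, 8, 9}
D' = {4, 5, 6, 8, 9}
E ∪ D = {1, 2, 3, 4, 5, 7, 8, 9}
D' ∩ (E ∪ D) = {4, 5, 8, 9}
(E ∩ A) ∪ (D' ∩ (E ∪ D)) = {2, 3, 4, 5, 8, 9}
1 ∈ (B Δ E) − (E ∪ C) but 1 ∉ (E ∩ A) ∪ (D' ∩ (E ∪ D)), so the inclusion fails.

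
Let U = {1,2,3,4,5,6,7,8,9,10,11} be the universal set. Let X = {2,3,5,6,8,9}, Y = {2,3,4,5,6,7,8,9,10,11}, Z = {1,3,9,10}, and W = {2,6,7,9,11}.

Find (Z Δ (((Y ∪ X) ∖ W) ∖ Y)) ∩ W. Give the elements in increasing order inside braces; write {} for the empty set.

{9}

Y ∪ X = {2,3,4,5,6,7,8,9,10,11}
(Y ∪ X) ∖ W = {3,4,5,8,10}
((Y ∪ X) ∖ W) ∖ Y = {}
Z Δ (((Y ∪ X) ∖ W) ∖ Y) = {1,3,9,10}
(Z Δ (((Y ∪ X) ∖ W) ∖ Y)) ∩ W = {9}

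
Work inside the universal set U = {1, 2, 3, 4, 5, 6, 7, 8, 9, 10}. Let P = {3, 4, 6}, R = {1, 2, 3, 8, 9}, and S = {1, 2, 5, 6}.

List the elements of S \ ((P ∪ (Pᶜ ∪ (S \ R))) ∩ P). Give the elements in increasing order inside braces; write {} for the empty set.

{1, 2, 5}

Pᶜ = {1, 2, 5, 7, 8, 9, 10}
S \ R = {5, 6}
Pᶜ ∪ (S \ R) = {1, 2, 5, 6, 7, 8, 9, 10}
P ∪ (Pᶜ ∪ (S \ R)) = {1, 2, 3, 4, 5, 6, 7, 8, 9, 10}
(P ∪ (Pᶜ ∪ (S \ R))) ∩ P = {3, 4, 6}
S \ ((P ∪ (Pᶜ ∪ (S \ R))) ∩ P) = {1, 2, 5}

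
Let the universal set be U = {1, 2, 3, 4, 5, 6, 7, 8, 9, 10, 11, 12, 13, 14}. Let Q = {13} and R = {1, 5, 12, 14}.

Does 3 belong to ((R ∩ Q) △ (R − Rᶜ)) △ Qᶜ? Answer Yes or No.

3 ∉ R and 3 ∉ Q, so 3 ∉ R ∩ Q
3 ∉ R, so 3 ∈ Rᶜ
3 ∉ R and 3 ∈ Rᶜ, so 3 ∉ R − Rᶜ
3 ∉ (R ∩ Q) and 3 ∉ (R − Rᶜ), so 3 ∉ (R ∩ Q) △ (R − Rᶜ)
3 ∉ Q, so 3 ∈ Qᶜ
3 ∉ ((R ∩ Q) △ (R − Rᶜ)) and 3 ∈ Qᶜ, so 3 ∈ ((R ∩ Q) △ (R − Rᶜ)) △ Qᶜ

Yes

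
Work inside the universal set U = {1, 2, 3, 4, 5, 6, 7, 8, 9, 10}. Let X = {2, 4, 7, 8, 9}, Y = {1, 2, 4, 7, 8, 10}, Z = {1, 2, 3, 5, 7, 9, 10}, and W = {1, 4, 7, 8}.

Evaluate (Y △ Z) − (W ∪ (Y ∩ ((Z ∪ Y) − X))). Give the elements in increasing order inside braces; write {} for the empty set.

Y △ Z = {3, 4, 5, 8, 9}
Z ∪ Y = {1, 2, 3, 4, 5, 7, 8, 9, 10}
(Z ∪ Y) − X = {1, 3, 5, 10}
Y ∩ ((Z ∪ Y) − X) = {1, 10}
W ∪ (Y ∩ ((Z ∪ Y) − X)) = {1, 4, 7, 8, 10}
(Y △ Z) − (W ∪ (Y ∩ ((Z ∪ Y) − X))) = {3, 5, 9}

{3, 5, 9}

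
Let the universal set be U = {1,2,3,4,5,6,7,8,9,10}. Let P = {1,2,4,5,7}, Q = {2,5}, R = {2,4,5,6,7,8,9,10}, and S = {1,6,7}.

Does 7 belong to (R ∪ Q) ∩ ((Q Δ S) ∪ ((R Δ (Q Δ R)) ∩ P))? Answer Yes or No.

7 ∈ R and 7 ∉ Q, so 7 ∈ R ∪ Q
7 ∉ Q and 7 ∈ S, so 7 ∈ Q Δ S
7 ∉ Q and 7 ∈ R, so 7 ∈ Q Δ R
7 ∈ R and 7 ∈ (Q Δ R), so 7 ∉ R Δ (Q Δ R)
7 ∉ (R Δ (Q Δ R)) and 7 ∈ P, so 7 ∉ (R Δ (Q Δ R)) ∩ P
7 ∈ (Q Δ S) and 7 ∉ ((R Δ (Q Δ R)) ∩ P), so 7 ∈ (Q Δ S) ∪ ((R Δ (Q Δ R)) ∩ P)
7 ∈ (R ∪ Q) and 7 ∈ ((Q Δ S) ∪ ((R Δ (Q Δ R)) ∩ P)), so 7 ∈ (R ∪ Q) ∩ ((Q Δ S) ∪ ((R Δ (Q Δ R)) ∩ P))

Yes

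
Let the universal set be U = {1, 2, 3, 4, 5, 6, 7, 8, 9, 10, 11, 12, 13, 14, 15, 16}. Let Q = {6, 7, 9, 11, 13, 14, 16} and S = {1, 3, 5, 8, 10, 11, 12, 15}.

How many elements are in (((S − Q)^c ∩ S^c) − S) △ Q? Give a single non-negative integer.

S − Q = {1, 3, 5, 8, 10, 12, 15}
(S − Q)^c = {2, 4, 6, 7, 9, 11, 13, 14, 16}
S^c = {2, 4, 6, 7, 9, 13, 14, 16}
(S − Q)^c ∩ S^c = {2, 4, 6, 7, 9, 13, 14, 16}
((S − Q)^c ∩ S^c) − S = {2, 4, 6, 7, 9, 13, 14, 16}
(((S − Q)^c ∩ S^c) − S) △ Q = {2, 4, 11}
|(((S − Q)^c ∩ S^c) − S) △ Q| = 3

3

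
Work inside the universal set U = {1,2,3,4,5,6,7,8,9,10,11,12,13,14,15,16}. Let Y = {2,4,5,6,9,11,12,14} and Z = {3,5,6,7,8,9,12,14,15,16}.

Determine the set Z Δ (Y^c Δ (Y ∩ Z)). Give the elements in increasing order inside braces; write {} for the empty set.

{1,10,13}

Y^c = {1,3,7,8,10,13,15,16}
Y ∩ Z = {5,6,9,12,14}
Y^c Δ (Y ∩ Z) = {1,3,5,6,7,8,9,10,12,13,14,15,16}
Z Δ (Y^c Δ (Y ∩ Z)) = {1,10,13}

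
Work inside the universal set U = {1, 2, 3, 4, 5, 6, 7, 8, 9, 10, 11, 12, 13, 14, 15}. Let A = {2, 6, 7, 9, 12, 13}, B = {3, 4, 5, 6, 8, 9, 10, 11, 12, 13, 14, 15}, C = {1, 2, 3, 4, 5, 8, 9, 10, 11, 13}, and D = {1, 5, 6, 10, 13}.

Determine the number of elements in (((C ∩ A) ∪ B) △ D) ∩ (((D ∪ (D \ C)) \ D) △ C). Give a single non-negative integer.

7

C ∩ A = {2, 9, 13}
(C ∩ A) ∪ B = {2, 3, 4, 5, 6, 8, 9, 10, 11, 12, 13, 14, 15}
((C ∩ A) ∪ B) △ D = {1, 2, 3, 4, 8, 9, 11, 12, 14, 15}
D \ C = {6}
D ∪ (D \ C) = {1, 5, 6, 10, 13}
(D ∪ (D \ C)) \ D = {}
((D ∪ (D \ C)) \ D) △ C = {1, 2, 3, 4, 5, 8, 9, 10, 11, 13}
(((C ∩ A) ∪ B) △ D) ∩ (((D ∪ (D \ C)) \ D) △ C) = {1, 2, 3, 4, 8, 9, 11}
|(((C ∩ A) ∪ B) △ D) ∩ (((D ∪ (D \ C)) \ D) △ C)| = 7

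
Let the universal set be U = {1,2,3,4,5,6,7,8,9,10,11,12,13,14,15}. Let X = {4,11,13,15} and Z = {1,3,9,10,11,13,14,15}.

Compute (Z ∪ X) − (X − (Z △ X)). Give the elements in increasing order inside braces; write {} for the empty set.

Z ∪ X = {1,3,4,9,10,11,13,14,15}
Z △ X = {1,3,4,9,10,14}
X − (Z △ X) = {11,13,15}
(Z ∪ X) − (X − (Z △ X)) = {1,3,4,9,10,14}

{1,3,4,9,10,14}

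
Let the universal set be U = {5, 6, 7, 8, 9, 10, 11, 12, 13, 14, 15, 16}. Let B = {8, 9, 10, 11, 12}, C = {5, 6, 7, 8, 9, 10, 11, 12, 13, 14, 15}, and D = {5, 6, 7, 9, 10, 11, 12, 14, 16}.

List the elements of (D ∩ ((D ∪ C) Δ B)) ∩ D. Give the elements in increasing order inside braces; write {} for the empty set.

D ∪ C = {5, 6, 7, 8, 9, 10, 11, 12, 13, 14, 15, 16}
(D ∪ C) Δ B = {5, 6, 7, 13, 14, 15, 16}
D ∩ ((D ∪ C) Δ B) = {5, 6, 7, 14, 16}
(D ∩ ((D ∪ C) Δ B)) ∩ D = {5, 6, 7, 14, 16}

{5, 6, 7, 14, 16}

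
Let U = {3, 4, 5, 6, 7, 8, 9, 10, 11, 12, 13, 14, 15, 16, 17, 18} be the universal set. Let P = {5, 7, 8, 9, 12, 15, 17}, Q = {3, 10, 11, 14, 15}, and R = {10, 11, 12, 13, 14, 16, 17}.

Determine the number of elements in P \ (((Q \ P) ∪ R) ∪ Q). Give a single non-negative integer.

Q \ P = {3, 10, 11, 14}
(Q \ P) ∪ R = {3, 10, 11, 12, 13, 14, 16, 17}
((Q \ P) ∪ R) ∪ Q = {3, 10, 11, 12, 13, 14, 15, 16, 17}
P \ (((Q \ P) ∪ R) ∪ Q) = {5, 7, 8, 9}
|P \ (((Q \ P) ∪ R) ∪ Q)| = 4

4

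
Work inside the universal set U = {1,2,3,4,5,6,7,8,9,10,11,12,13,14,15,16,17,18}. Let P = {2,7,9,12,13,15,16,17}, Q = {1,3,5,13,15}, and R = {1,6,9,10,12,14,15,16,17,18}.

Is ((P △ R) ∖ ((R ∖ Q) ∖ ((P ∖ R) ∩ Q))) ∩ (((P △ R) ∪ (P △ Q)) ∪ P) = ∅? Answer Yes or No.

No

P △ R = {1,2,6,7,10,13,14,18}
R ∖ Q = {6,9,10,12,14,16,17,18}
P ∖ R = {2,7,13}
(P ∖ R) ∩ Q = {13}
(R ∖ Q) ∖ ((P ∖ R) ∩ Q) = {6,9,10,12,14,16,17,18}
(P △ R) ∖ ((R ∖ Q) ∖ ((P ∖ R) ∩ Q)) = {1,2,7,13}
P △ Q = {1,2,3,5,7,9,12,16,17}
(P △ R) ∪ (P △ Q) = {1,2,3,5,6,7,9,10,12,13,14,16,17,18}
((P △ R) ∪ (P △ Q)) ∪ P = {1,2,3,5,6,7,9,10,12,13,14,15,16,17,18}
1 lies in both, so they are not disjoint.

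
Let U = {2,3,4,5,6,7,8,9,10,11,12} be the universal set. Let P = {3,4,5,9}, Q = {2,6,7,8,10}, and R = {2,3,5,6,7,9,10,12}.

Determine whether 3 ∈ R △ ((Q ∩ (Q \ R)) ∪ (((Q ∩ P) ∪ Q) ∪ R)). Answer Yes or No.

3 ∉ Q and 3 ∈ R, so 3 ∉ Q \ R
3 ∉ Q and 3 ∉ (Q \ R), so 3 ∉ Q ∩ (Q \ R)
3 ∉ Q and 3 ∈ P, so 3 ∉ Q ∩ P
3 ∉ (Q ∩ P) and 3 ∉ Q, so 3 ∉ (Q ∩ P) ∪ Q
3 ∉ ((Q ∩ P) ∪ Q) and 3 ∈ R, so 3 ∈ ((Q ∩ P) ∪ Q) ∪ R
3 ∉ (Q ∩ (Q \ R)) and 3 ∈ (((Q ∩ P) ∪ Q) ∪ R), so 3 ∈ (Q ∩ (Q \ R)) ∪ (((Q ∩ P) ∪ Q) ∪ R)
3 ∈ R and 3 ∈ ((Q ∩ (Q \ R)) ∪ (((Q ∩ P) ∪ Q) ∪ R)), so 3 ∉ R △ ((Q ∩ (Q \ R)) ∪ (((Q ∩ P) ∪ Q) ∪ R))

No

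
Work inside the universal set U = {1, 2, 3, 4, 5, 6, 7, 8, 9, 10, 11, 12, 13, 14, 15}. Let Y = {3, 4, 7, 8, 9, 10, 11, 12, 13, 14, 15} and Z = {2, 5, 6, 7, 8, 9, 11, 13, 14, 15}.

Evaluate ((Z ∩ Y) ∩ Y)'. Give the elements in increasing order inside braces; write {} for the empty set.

Z ∩ Y = {7, 8, 9, 11, 13, 14, 15}
(Z ∩ Y) ∩ Y = {7, 8, 9, 11, 13, 14, 15}
((Z ∩ Y) ∩ Y)' = {1, 2, 3, 4, 5, 6, 10, 12}

{1, 2, 3, 4, 5, 6, 10, 12}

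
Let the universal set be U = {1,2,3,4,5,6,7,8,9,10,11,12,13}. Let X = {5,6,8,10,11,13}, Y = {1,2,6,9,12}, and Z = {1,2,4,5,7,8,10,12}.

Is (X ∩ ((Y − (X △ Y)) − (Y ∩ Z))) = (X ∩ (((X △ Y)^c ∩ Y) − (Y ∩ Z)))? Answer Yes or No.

Yes

X △ Y = {1,2,5,8,9,10,11,12,13}
Y − (X △ Y) = {6}
Y ∩ Z = {1,2,12}
(Y − (X △ Y)) − (Y ∩ Z) = {6}
X ∩ ((Y − (X △ Y)) − (Y ∩ Z)) = {6}
(X △ Y)^c = {3,4,6,7}
(X △ Y)^c ∩ Y = {6}
((X △ Y)^c ∩ Y) − (Y ∩ Z) = {6}
X ∩ (((X △ Y)^c ∩ Y) − (Y ∩ Z)) = {6}
Both equal {6}, so X ∩ ((Y − (X △ Y)) − (Y ∩ Z)) = X ∩ (((X △ Y)^c ∩ Y) − (Y ∩ Z)).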